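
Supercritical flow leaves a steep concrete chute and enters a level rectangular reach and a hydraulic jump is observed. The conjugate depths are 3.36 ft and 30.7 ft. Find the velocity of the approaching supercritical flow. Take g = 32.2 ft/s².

V₁ = 70.8 ft/s

For a rectangular channel the momentum equation gives q² = ½·g·y₁·y₂·(y₁ + y₂) = ½×32.2×3.36×30.7×34.1 = 56565.
q = √56565 = 238 ft²/s.
V₁ = q/y₁ = 238/3.36 = 70.8 ft/s.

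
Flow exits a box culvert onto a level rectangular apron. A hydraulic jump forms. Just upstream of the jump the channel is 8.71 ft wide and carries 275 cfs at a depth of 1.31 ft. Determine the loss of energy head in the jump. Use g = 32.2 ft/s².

ΔE = 3.68 ft

q = Q/b = 275/8.71 = 31.6 ft²/s; V₁ = q/y₁ = 24.1 ft/s. Fr₁ = V₁/√(g·y₁) = 3.71.
Bélanger equation: y₂/y₁ = ½[√(1 + 8Fr₁²) − 1] = ½[√111.2 − 1] = 4.77.
y₂ = 4.77 × 1.31 = 6.25 ft.
V₂ = q/y₂ = 31.6/6.25 = 5.05 ft/s. E₁ = y₁ + V₁²/2g = 10.3 ft; E₂ = y₂ + V₂²/2g = 6.65 ft. ΔE = E₁ − E₂ = 3.68 ft.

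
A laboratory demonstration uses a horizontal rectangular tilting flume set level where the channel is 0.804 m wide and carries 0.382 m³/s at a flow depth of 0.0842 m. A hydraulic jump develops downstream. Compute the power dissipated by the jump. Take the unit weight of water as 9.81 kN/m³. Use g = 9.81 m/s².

q = Q/b = 0.382/0.804 = 0.475 m²/s; V₁ = q/y₁ = 5.64 m/s. Fr₁ = V₁/√(g·y₁) = 6.21.
From the momentum equation for a rectangular channel, y₂/y₁ = ½[√(1 + 8Fr₁²) − 1] = ½[√309.4 − 1] = 8.29.
y₂ = 8.29 × 0.0842 = 0.698 m.
V₂ = q/y₂ = 0.475/0.698 = 0.680 m/s. E₁ = y₁ + V₁²/2g = 1.71 m; E₂ = y₂ + V₂²/2g = 0.722 m. ΔE = E₁ − E₂ = 0.985 m.
P = γ·Q·ΔE = 9.81 × 0.382 × 0.985 = 3.69 kW.

P = 3.69 kW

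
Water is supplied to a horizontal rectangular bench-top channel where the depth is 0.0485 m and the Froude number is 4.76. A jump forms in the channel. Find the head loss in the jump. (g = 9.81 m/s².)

Fr₁ = 4.76 (given).
Conjugate-depth relation: y₂/y₁ = ½[√(1 + 8Fr₁²) − 1] = ½[√182.3 − 1] = 6.25.
y₂ = 6.25 × 0.0485 = 0.303 m.
V₁ = Fr₁·√(g·y₁) = 4.76×√(9.81×0.0485) = 3.28 m/s; q = V₁·y₁ = 0.159 m²/s. V₂ = q/y₂ = 0.159/0.303 = 0.525 m/s. E₁ = y₁ + V₁²/2g = 0.598 m; E₂ = y₂ + V₂²/2g = 0.317 m. ΔE = E₁ − E₂ = 0.281 m.

ΔE = 0.281 m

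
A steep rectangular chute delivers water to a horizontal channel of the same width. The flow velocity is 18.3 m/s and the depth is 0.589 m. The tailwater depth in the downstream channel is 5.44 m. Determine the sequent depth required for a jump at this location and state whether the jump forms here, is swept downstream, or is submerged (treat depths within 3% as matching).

Fr₁ = V₁/√(g·y₁) = 18.3/√(9.81×0.589) = 7.61.
By Bélanger, y₂/y₁ = ½[√(1 + 8Fr₁²) − 1] = ½[√464.7 − 1] = 10.3.
y₂ = 10.3 × 0.589 = 6.05 m.
Tailwater y_tw = 5.44 m: y_tw < y₂, so the jump is swept downstream.

y₂ = 6.05 m; the jump is swept downstream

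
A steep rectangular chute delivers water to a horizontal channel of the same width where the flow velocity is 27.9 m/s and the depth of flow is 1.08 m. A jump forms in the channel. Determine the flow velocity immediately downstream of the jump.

V₂ = 2.40 m/s

Fr₁ = V₁/√(g·y₁) = 27.9/√(9.81×1.08) = 8.57.
Bélanger equation: y₂/y₁ = ½[√(1 + 8Fr₁²) − 1] = ½[√588.8 − 1] = 11.6.
y₂ = 11.6 × 1.08 = 12.6 m.
q = V₁·y₁ = 27.9 × 1.08 = 30.1 m²/s.
V₂ = q/y₂ = 30.1/12.6 = 2.40 m/s.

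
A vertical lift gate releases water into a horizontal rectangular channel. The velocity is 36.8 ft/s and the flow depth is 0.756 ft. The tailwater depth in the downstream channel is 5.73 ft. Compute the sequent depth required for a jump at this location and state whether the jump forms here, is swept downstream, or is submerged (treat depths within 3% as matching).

y₂ = 7.61 ft; the jump is swept downstream

Fr₁ = V₁/√(g·y₁) = 36.8/√(32.2×0.756) = 7.46.
Sequent-depth ratio: y₂/y₁ = ½[√(1 + 8Fr₁²) − 1] = ½[√446.0 − 1] = 10.1.
y₂ = 10.1 × 0.756 = 7.61 ft.
Tailwater y_tw = 5.73 ft: y_tw < y₂, so the jump is swept downstream.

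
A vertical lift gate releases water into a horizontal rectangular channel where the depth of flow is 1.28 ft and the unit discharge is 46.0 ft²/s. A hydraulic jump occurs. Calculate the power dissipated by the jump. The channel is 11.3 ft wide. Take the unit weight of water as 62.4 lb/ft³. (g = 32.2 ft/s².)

V₁ = q/y₁ = 46.0/1.28 = 35.9 ft/s. Fr₁ = V₁/√(g·y₁) = 35.9/√(32.2×1.28) = 5.60.
Sequent-depth ratio: y₂/y₁ = ½[√(1 + 8Fr₁²) − 1] = ½[√251.7 − 1] = 7.43.
y₂ = 7.43 × 1.28 = 9.51 ft.
Head loss: ΔE = (y₂ − y₁)³/(4y₁y₂) = (9.51 − 1.28)³/(4×1.28×9.51) = 558/48.7 = 11.5 ft.
Q = q·b = 46.0 × 11.3 = 520 cfs. P = γ·Q·ΔE/550 = 62.4 × 520 × 11.5 / 550 = 676 hp.

P = 676 hp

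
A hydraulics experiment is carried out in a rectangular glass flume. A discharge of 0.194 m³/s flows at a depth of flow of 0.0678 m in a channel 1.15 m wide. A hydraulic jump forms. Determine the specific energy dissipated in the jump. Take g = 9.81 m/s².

ΔE = 0.101 m

q = Q/b = 0.194/1.15 = 0.169 m²/s; V₁ = q/y₁ = 2.49 m/s. Fr₁ = V₁/√(g·y₁) = 3.05.
By Bélanger, y₂/y₁ = ½[√(1 + 8Fr₁²) − 1] = ½[√75.46 − 1] = 3.84.
y₂ = 3.84 × 0.0678 = 0.261 m.
Head loss: ΔE = (y₂ − y₁)³/(4y₁y₂) = (0.261 − 0.0678)³/(4×0.0678×0.261) = 0.00717/0.0707 = 0.101 m.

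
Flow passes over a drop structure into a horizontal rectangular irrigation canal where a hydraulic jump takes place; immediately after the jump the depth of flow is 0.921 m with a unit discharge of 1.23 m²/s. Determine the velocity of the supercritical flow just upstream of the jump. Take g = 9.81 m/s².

V₁ = 4.41 m/s

V₂ = q/y₂ = 1.23/0.921 = 1.34 m/s; Fr₂ = V₂/√(g·y₂) = 0.444.
Since the conjugate-depth ratio holds either way, y₁/y₂ = ½[√(1 + 8Fr₂²) − 1] = ½[√2.579 − 1] = 0.303.
y₁ = 0.303 × 0.921 = 0.279 m.
V₁ = q/y₁ = 1.23/0.279 = 4.41 m/s.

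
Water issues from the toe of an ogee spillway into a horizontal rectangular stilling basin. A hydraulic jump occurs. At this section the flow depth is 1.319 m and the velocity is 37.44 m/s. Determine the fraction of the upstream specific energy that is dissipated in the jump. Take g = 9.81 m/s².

ΔE/E₁ = 0.737 (73.7%)

Fr₁ = V₁/√(g·y₁) = 37.44/√(9.81×1.319) = 10.41.
By Bélanger, y₂/y₁ = ½[√(1 + 8Fr₁²) − 1] = ½[√867.66 − 1] = 14.23.
y₂ = 14.23 × 1.319 = 18.77 m.
E₁ = y₁ + V₁²/2g = 72.76 m. ΔE = (y₂ − y₁)³/(4y₁y₂) = 53.64 m. ΔE/E₁ = 53.64/72.76 = 0.737.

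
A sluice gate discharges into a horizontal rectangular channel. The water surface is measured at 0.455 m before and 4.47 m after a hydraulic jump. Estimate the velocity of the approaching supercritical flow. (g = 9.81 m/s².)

V₁ = 15.4 m/s

For a rectangular channel the momentum equation gives q² = ½·g·y₁·y₂·(y₁ + y₂) = ½×9.81×0.455×4.47×4.92 = 49.1.
q = √49.1 = 7.01 m²/s.
V₁ = q/y₁ = 7.01/0.455 = 15.4 m/s.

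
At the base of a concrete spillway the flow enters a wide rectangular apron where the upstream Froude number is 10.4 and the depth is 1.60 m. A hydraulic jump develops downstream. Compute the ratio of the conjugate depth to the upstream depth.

Fr₁ = 10.4 (given).
Sequent-depth ratio: y₂/y₁ = ½[√(1 + 8Fr₁²) − 1] = ½[√866.3 − 1] = 14.2.

y₂/y₁ = 14.2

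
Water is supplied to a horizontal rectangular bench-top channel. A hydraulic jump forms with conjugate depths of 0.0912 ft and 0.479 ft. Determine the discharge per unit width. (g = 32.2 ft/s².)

For a rectangular channel the momentum equation gives q² = ½·g·y₁·y₂·(y₁ + y₂) = ½×32.2×0.0912×0.479×0.570 = 0.401.
q = √0.401 = 0.633 ft²/s.

q = 0.633 ft²/s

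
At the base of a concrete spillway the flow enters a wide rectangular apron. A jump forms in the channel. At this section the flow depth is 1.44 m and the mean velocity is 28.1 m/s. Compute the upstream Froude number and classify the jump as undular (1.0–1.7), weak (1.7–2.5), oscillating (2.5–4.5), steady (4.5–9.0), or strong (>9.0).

Fr₁ = 7.48; steady jump

Fr₁ = V₁/√(g·y₁) = 28.1/√(9.81×1.44) = 7.48.
Fr₁ = 7.48 lies in the steady range.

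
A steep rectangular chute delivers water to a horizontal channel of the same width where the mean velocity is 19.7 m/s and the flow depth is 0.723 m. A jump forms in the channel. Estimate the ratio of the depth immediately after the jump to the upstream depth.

y₂/y₁ = 9.97

Fr₁ = V₁/√(g·y₁) = 19.7/√(9.81×0.723) = 7.40.
By Bélanger, y₂/y₁ = ½[√(1 + 8Fr₁²) − 1] = ½[√438.7 − 1] = 9.97.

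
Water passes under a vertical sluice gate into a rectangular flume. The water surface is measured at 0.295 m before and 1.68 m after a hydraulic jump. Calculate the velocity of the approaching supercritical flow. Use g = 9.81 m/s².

For a rectangular channel the momentum equation gives q² = ½·g·y₁·y₂·(y₁ + y₂) = ½×9.81×0.295×1.68×1.97 = 4.80.
q = √4.80 = 2.19 m²/s.
V₁ = q/y₁ = 2.19/0.295 = 7.43 m/s.

V₁ = 7.43 m/s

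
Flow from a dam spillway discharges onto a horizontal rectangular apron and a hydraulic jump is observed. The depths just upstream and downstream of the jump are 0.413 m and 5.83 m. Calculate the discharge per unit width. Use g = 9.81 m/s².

q = 8.59 m²/s

For a rectangular channel the momentum equation gives q² = ½·g·y₁·y₂·(y₁ + y₂) = ½×9.81×0.413×5.83×6.24 = 73.7.
q = √73.7 = 8.59 m²/s.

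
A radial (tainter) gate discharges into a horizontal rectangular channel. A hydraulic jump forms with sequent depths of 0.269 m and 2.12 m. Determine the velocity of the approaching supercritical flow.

V₁ = 9.61 m/s

For a rectangular channel the momentum equation gives q² = ½·g·y₁·y₂·(y₁ + y₂) = ½×9.81×0.269×2.12×2.39 = 6.68.
q = √6.68 = 2.59 m²/s.
V₁ = q/y₁ = 2.59/0.269 = 9.61 m/s.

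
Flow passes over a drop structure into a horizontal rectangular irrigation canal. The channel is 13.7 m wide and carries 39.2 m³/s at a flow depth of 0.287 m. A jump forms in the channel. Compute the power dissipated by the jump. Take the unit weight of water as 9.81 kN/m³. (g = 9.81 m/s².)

q = Q/b = 39.2/13.7 = 2.86 m²/s; V₁ = q/y₁ = 9.97 m/s. Fr₁ = V₁/√(g·y₁) = 5.94.
From the momentum equation for a rectangular channel, y₂/y₁ = ½[√(1 + 8Fr₁²) − 1] = ½[√283.4 − 1] = 7.92.
y₂ = 7.92 × 0.287 = 2.27 m.
Head loss: ΔE = (y₂ − y₁)³/(4y₁y₂) = (2.27 − 0.287)³/(4×0.287×2.27) = 7.83/2.61 = 3.00 m.
P = γ·Q·ΔE = 9.81 × 39.2 × 3.00 = 1154 kW.

P = 1154 kW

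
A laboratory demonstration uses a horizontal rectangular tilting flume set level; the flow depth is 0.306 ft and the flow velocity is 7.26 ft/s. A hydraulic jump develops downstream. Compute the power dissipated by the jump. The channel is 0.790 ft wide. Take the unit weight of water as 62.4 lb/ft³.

P = 0.0321 hp

Fr₁ = V₁/√(g·y₁) = 7.26/√(32.2×0.306) = 2.31.
From the momentum equation for a rectangular channel, y₂/y₁ = ½[√(1 + 8Fr₁²) − 1] = ½[√43.79 − 1] = 2.81.
y₂ = 2.81 × 0.306 = 0.860 ft.
Head loss: ΔE = (y₂ − y₁)³/(4y₁y₂) = (0.860 − 0.306)³/(4×0.306×0.860) = 0.170/1.05 = 0.161 ft.
q = V₁·y₁ = 7.26 × 0.306 = 2.22 ft²/s. Q = q·b = 2.22 × 0.790 = 1.76 cfs. P = γ·Q·ΔE/550 = 62.4 × 1.76 × 0.161 / 550 = 0.0321 hp.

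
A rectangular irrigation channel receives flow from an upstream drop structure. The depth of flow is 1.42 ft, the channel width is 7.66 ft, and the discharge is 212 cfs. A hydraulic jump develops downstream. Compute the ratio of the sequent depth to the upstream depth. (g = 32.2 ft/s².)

q = Q/b = 212/7.66 = 27.7 ft²/s; V₁ = q/y₁ = 19.5 ft/s. Fr₁ = V₁/√(g·y₁) = 2.88.
Bélanger equation: y₂/y₁ = ½[√(1 + 8Fr₁²) − 1] = ½[√67.46 − 1] = 3.61.

y₂/y₁ = 3.61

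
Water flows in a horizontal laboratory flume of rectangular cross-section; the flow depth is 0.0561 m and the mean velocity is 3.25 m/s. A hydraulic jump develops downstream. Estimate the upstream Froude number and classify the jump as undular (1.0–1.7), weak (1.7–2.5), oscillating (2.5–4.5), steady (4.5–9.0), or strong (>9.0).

Fr₁ = 4.38; oscillating jump

Fr₁ = V₁/√(g·y₁) = 3.25/√(9.81×0.0561) = 4.38.
Fr₁ = 4.38 lies in the oscillating range.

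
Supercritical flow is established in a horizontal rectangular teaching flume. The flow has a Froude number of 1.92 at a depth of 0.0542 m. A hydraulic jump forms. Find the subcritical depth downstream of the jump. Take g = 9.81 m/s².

y₂ = 0.123 m

Fr₁ = 1.92 (given).
By Bélanger, y₂/y₁ = ½[√(1 + 8Fr₁²) − 1] = ½[√30.49 − 1] = 2.26.
y₂ = 2.26 × 0.0542 = 0.123 m.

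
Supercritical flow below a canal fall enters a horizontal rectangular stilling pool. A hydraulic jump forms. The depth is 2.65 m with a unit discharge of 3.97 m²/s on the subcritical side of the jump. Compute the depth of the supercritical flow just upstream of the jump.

V₂ = q/y₂ = 3.97/2.65 = 1.50 m/s; Fr₂ = V₂/√(g·y₂) = 0.294.
From the momentum equation (using Fr₂), y₁/y₂ = ½[√(1 + 8Fr₂²) − 1] = ½[√1.691 − 1] = 0.150.
y₁ = 0.150 × 2.65 = 0.398 m.

y₁ = 0.398 m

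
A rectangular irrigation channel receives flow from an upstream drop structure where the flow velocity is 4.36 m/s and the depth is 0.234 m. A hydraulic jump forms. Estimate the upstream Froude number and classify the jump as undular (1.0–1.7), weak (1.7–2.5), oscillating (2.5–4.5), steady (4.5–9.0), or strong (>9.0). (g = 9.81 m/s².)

Fr₁ = V₁/√(g·y₁) = 4.36/√(9.81×0.234) = 2.88.
Fr₁ = 2.88 lies in the oscillating range.

Fr₁ = 2.88; oscillating jump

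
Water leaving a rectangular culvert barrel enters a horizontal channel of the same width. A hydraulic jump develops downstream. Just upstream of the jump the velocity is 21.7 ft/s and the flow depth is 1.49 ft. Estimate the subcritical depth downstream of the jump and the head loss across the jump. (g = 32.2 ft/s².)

y₂ = 5.90 ft; ΔE = 2.44 ft

Fr₁ = V₁/√(g·y₁) = 21.7/√(32.2×1.49) = 3.13.
By Bélanger, y₂/y₁ = ½[√(1 + 8Fr₁²) − 1] = ½[√79.52 − 1] = 3.96.
y₂ = 3.96 × 1.49 = 5.90 ft.
Head loss: ΔE = (y₂ − y₁)³/(4y₁y₂) = (5.90 − 1.49)³/(4×1.49×5.90) = 85.7/35.2 = 2.44 ft.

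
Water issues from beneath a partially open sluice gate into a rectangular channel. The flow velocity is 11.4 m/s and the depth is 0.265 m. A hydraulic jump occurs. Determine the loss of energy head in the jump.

Fr₁ = V₁/√(g·y₁) = 11.4/√(9.81×0.265) = 7.07.
Conjugate-depth relation: y₂/y₁ = ½[√(1 + 8Fr₁²) − 1] = ½[√400.9 − 1] = 9.51.
y₂ = 9.51 × 0.265 = 2.52 m.
q = V₁·y₁ = 11.4 × 0.265 = 3.02 m²/s. V₂ = q/y₂ = 3.02/2.52 = 1.20 m/s. E₁ = y₁ + V₁²/2g = 6.89 m; E₂ = y₂ + V₂²/2g = 2.59 m. ΔE = E₁ − E₂ = 4.30 m.

ΔE = 4.30 m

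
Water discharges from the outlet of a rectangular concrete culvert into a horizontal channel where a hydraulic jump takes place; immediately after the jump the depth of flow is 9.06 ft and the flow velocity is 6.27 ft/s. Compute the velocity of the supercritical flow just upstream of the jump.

V₁ = 28.4 ft/s

Fr₂ = V₂/√(g·y₂) = 6.27/√(32.2×9.06) = 0.367.
From the momentum equation (using Fr₂), y₁/y₂ = ½[√(1 + 8Fr₂²) − 1] = ½[√2.078 − 1] = 0.221.
y₁ = 0.221 × 9.06 = 2.00 ft.
V₁ = q/y₁ = 56.8/2.00 = 28.4 ft/s.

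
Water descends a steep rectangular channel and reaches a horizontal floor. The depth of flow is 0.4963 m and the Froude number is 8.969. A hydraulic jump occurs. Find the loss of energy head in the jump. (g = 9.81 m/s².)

ΔE = 14.27 m

Fr₁ = 8.969 (given).
Conjugate-depth relation: y₂/y₁ = ½[√(1 + 8Fr₁²) − 1] = ½[√644.54 − 1] = 12.19.
y₂ = 12.19 × 0.4963 = 6.052 m.
V₁ = Fr₁·√(g·y₁) = 8.969×√(9.81×0.4963) = 19.79 m/s; q = V₁·y₁ = 9.822 m²/s. V₂ = q/y₂ = 9.822/6.052 = 1.623 m/s. E₁ = y₁ + V₁²/2g = 20.46 m; E₂ = y₂ + V₂²/2g = 6.186 m. ΔE = E₁ − E₂ = 14.27 m.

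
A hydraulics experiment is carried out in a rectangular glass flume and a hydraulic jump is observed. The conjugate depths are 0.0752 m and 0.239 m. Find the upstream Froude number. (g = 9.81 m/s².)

Fr₁ = 2.58

For a rectangular channel the momentum equation gives q² = ½·g·y₁·y₂·(y₁ + y₂) = ½×9.81×0.0752×0.239×0.314 = 0.0277.
q = √0.0277 = 0.166 m²/s.
V₁ = q/y₁ = 2.21 m/s; Fr₁ = V₁/√(g·y₁) = 2.58.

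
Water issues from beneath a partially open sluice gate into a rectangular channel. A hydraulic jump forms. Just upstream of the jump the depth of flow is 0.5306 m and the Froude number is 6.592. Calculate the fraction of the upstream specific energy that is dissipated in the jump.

Fr₁ = 6.592 (given).
By Bélanger, y₂/y₁ = ½[√(1 + 8Fr₁²) − 1] = ½[√348.64 − 1] = 8.836.
y₂ = 8.836 × 0.5306 = 4.688 m.
E₁ = y₁(1 + Fr₁²/2) = 0.5306×(1 + 6.592²/2) = 12.06 m. ΔE = (y₂ − y₁)³/(4y₁y₂) = 7.223 m. ΔE/E₁ = 7.223/12.06 = 0.599.

ΔE/E₁ = 0.599 (59.9%)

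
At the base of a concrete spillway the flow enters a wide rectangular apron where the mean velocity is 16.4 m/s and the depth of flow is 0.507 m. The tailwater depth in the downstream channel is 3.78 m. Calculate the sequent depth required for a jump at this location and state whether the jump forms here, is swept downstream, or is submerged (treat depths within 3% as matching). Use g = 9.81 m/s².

y₂ = 5.03 m; the jump is swept downstream

Fr₁ = V₁/√(g·y₁) = 16.4/√(9.81×0.507) = 7.35.
By Bélanger, y₂/y₁ = ½[√(1 + 8Fr₁²) − 1] = ½[√433.6 − 1] = 9.91.
y₂ = 9.91 × 0.507 = 5.03 m.
Tailwater y_tw = 3.78 m: y_tw < y₂, so the jump is swept downstream.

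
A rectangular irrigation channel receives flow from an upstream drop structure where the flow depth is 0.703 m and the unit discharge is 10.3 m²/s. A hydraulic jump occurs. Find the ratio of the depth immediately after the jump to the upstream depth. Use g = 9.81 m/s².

V₁ = q/y₁ = 10.3/0.703 = 14.7 m/s. Fr₁ = V₁/√(g·y₁) = 14.7/√(9.81×0.703) = 5.58.
Bélanger equation: y₂/y₁ = ½[√(1 + 8Fr₁²) − 1] = ½[√250.0 − 1] = 7.41.

y₂/y₁ = 7.41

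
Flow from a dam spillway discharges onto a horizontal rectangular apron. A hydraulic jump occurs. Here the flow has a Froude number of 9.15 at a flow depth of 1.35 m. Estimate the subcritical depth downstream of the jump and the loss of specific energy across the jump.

Fr₁ = 9.15 (given).
Bélanger equation: y₂/y₁ = ½[√(1 + 8Fr₁²) − 1] = ½[√670.8 − 1] = 12.4.
y₂ = 12.4 × 1.35 = 16.8 m.
V₁ = Fr₁·√(g·y₁) = 9.15×√(9.81×1.35) = 33.3 m/s; q = V₁·y₁ = 45.0 m²/s. V₂ = q/y₂ = 45.0/16.8 = 2.67 m/s. E₁ = y₁ + V₁²/2g = 57.9 m; E₂ = y₂ + V₂²/2g = 17.2 m. ΔE = E₁ − E₂ = 40.7 m.

y₂ = 16.8 m; ΔE = 40.7 m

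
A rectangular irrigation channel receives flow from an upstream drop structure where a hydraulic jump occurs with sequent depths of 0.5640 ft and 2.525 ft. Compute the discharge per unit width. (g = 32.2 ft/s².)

q = 8.416 ft²/s

For a rectangular channel the momentum equation gives q² = ½·g·y₁·y₂·(y₁ + y₂) = ½×32.2×0.5640×2.525×3.089 = 70.82.
q = √70.82 = 8.416 ft²/s.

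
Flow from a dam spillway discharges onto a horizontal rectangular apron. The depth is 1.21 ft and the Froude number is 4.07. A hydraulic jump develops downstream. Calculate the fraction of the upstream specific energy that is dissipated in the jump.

ΔE/E₁ = 0.399 (39.9%)

Fr₁ = 4.07 (given).
By Bélanger, y₂/y₁ = ½[√(1 + 8Fr₁²) − 1] = ½[√133.5 − 1] = 5.28.
y₂ = 5.28 × 1.21 = 6.39 ft.
E₁ = y₁(1 + Fr₁²/2) = 1.21×(1 + 4.07²/2) = 11.2 ft. ΔE = (y₂ − y₁)³/(4y₁y₂) = 4.49 ft. ΔE/E₁ = 4.49/11.2 = 0.399.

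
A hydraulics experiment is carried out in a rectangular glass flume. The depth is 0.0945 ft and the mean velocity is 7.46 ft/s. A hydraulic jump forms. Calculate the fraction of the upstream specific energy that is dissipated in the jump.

ΔE/E₁ = 0.422 (42.2%)

Fr₁ = V₁/√(g·y₁) = 7.46/√(32.2×0.0945) = 4.28.
Bélanger equation: y₂/y₁ = ½[√(1 + 8Fr₁²) − 1] = ½[√147.3 − 1] = 5.57.
y₂ = 5.57 × 0.0945 = 0.526 ft.
E₁ = y₁ + V₁²/2g = 0.959 ft. ΔE = (y₂ − y₁)³/(4y₁y₂) = 0.405 ft. ΔE/E₁ = 0.405/0.959 = 0.422.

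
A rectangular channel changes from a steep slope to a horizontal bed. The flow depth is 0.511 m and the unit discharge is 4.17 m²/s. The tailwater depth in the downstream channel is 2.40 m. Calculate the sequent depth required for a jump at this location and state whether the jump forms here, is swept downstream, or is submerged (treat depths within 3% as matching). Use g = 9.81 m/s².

y₂ = 2.39 m; the jump forms here

V₁ = q/y₁ = 4.17/0.511 = 8.16 m/s. Fr₁ = V₁/√(g·y₁) = 8.16/√(9.81×0.511) = 3.64.
By Bélanger, y₂/y₁ = ½[√(1 + 8Fr₁²) − 1] = ½[√107.3 − 1] = 4.68.
y₂ = 4.68 × 0.511 = 2.39 m.
Tailwater y_tw = 2.40 m: y_tw ≈ y₂, so the jump forms here.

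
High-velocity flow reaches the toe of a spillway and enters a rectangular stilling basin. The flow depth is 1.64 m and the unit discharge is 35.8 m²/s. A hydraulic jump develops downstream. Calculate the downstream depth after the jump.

V₁ = q/y₁ = 35.8/1.64 = 21.8 m/s. Fr₁ = V₁/√(g·y₁) = 21.8/√(9.81×1.64) = 5.44.
By Bélanger, y₂/y₁ = ½[√(1 + 8Fr₁²) − 1] = ½[√237.9 − 1] = 7.21.
y₂ = 7.21 × 1.64 = 11.8 m.

y₂ = 11.8 m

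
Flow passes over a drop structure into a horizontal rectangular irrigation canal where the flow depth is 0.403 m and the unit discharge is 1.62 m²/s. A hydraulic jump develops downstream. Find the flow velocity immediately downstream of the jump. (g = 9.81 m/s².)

V₁ = q/y₁ = 1.62/0.403 = 4.02 m/s. Fr₁ = V₁/√(g·y₁) = 4.02/√(9.81×0.403) = 2.02.
Sequent-depth ratio: y₂/y₁ = ½[√(1 + 8Fr₁²) − 1] = ½[√33.70 − 1] = 2.40.
y₂ = 2.40 × 0.403 = 0.968 m.
V₂ = q/y₂ = 1.62/0.968 = 1.67 m/s.

V₂ = 1.67 m/s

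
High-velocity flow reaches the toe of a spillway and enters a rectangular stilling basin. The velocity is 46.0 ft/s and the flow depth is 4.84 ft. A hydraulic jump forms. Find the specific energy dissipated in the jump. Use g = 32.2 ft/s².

ΔE = 13.3 ft

Fr₁ = V₁/√(g·y₁) = 46.0/√(32.2×4.84) = 3.68.
Sequent-depth ratio: y₂/y₁ = ½[√(1 + 8Fr₁²) − 1] = ½[√109.6 − 1] = 4.73.
y₂ = 4.73 × 4.84 = 22.9 ft.
q = V₁·y₁ = 46.0 × 4.84 = 223 ft²/s. V₂ = q/y₂ = 223/22.9 = 9.71 ft/s. E₁ = y₁ + V₁²/2g = 37.7 ft; E₂ = y₂ + V₂²/2g = 24.4 ft. ΔE = E₁ − E₂ = 13.3 ft.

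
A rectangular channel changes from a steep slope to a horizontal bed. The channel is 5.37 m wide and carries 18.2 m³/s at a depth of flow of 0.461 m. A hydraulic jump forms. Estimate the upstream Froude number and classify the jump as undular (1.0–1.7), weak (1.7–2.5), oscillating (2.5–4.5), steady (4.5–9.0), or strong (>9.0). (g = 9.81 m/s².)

Fr₁ = 3.46; oscillating jump

q = Q/b = 18.2/5.37 = 3.39 m²/s; V₁ = q/y₁ = 7.35 m/s. Fr₁ = V₁/√(g·y₁) = 3.46.
Fr₁ = 3.46 lies in the oscillating range.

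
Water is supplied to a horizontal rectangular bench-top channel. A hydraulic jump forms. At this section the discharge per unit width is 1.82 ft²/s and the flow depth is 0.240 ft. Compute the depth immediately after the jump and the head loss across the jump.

y₂ = 0.814 ft; ΔE = 0.242 ft

V₁ = q/y₁ = 1.82/0.240 = 7.58 ft/s. Fr₁ = V₁/√(g·y₁) = 7.58/√(32.2×0.240) = 2.73.
From the momentum equation for a rectangular channel, y₂/y₁ = ½[√(1 + 8Fr₁²) − 1] = ½[√60.53 − 1] = 3.39.
y₂ = 3.39 × 0.240 = 0.814 ft.
V₂ = q/y₂ = 1.82/0.814 = 2.24 ft/s. E₁ = y₁ + V₁²/2g = 1.13 ft; E₂ = y₂ + V₂²/2g = 0.891 ft. ΔE = E₁ − E₂ = 0.242 ft.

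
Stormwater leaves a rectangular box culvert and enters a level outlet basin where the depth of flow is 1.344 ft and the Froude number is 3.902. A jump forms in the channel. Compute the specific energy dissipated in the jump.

ΔE = 4.398 ft

Fr₁ = 3.902 (given).
Sequent-depth ratio: y₂/y₁ = ½[√(1 + 8Fr₁²) − 1] = ½[√122.80 − 1] = 5.041.
y₂ = 5.041 × 1.344 = 6.775 ft.
Head loss: ΔE = (y₂ − y₁)³/(4y₁y₂) = (6.775 − 1.344)³/(4×1.344×6.775) = 160.2/36.42 = 4.398 ft.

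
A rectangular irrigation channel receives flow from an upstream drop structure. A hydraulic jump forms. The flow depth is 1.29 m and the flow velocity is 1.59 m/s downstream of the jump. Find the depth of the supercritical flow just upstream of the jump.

y₁ = 0.395 m

Fr₂ = V₂/√(g·y₂) = 1.59/√(9.81×1.29) = 0.447.
The Bélanger relation is symmetric: y₁/y₂ = ½[√(1 + 8Fr₂²) − 1] = ½[√2.598 − 1] = 0.306.
y₁ = 0.306 × 1.29 = 0.395 m.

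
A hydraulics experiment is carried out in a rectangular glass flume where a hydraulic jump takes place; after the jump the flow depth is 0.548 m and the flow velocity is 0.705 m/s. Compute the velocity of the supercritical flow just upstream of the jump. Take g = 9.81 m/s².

V₁ = 4.42 m/s

Fr₂ = V₂/√(g·y₂) = 0.705/√(9.81×0.548) = 0.304.
Since the conjugate-depth ratio holds either way, y₁/y₂ = ½[√(1 + 8Fr₂²) − 1] = ½[√1.740 − 1] = 0.159.
y₁ = 0.159 × 0.548 = 0.0874 m.
V₁ = q/y₁ = 0.386/0.0874 = 4.42 m/s.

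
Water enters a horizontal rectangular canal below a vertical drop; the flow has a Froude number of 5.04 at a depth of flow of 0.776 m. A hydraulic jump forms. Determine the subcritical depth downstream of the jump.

y₂ = 5.16 m

Fr₁ = 5.04 (given).
Conjugate-depth relation: y₂/y₁ = ½[√(1 + 8Fr₁²) − 1] = ½[√204.2 − 1] = 6.65.
y₂ = 6.65 × 0.776 = 5.16 m.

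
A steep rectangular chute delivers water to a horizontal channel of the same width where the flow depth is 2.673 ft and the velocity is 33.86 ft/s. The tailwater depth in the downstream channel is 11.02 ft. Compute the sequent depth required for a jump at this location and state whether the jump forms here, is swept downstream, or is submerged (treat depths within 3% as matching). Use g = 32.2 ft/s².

Fr₁ = V₁/√(g·y₁) = 33.86/√(32.2×2.673) = 3.650.
From the momentum equation for a rectangular channel, y₂/y₁ = ½[√(1 + 8Fr₁²) − 1] = ½[√107.56 − 1] = 4.686.
y₂ = 4.686 × 2.673 = 12.52 ft.
Tailwater y_tw = 11.02 ft: y_tw < y₂, so the jump is swept downstream.

y₂ = 12.52 ft; the jump is swept downstream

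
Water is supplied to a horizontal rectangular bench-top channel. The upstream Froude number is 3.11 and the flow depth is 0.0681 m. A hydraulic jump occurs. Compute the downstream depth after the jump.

y₂ = 0.267 m

Fr₁ = 3.11 (given).
Conjugate-depth relation: y₂/y₁ = ½[√(1 + 8Fr₁²) − 1] = ½[√78.38 − 1] = 3.93.
y₂ = 3.93 × 0.0681 = 0.267 m.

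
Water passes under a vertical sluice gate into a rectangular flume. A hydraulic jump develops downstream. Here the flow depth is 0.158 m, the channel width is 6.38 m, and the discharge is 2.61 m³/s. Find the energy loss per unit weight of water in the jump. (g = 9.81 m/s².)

q = Q/b = 2.61/6.38 = 0.409 m²/s; V₁ = q/y₁ = 2.59 m/s. Fr₁ = V₁/√(g·y₁) = 2.08.
By Bélanger, y₂/y₁ = ½[√(1 + 8Fr₁²) − 1] = ½[√35.60 − 1] = 2.48.
y₂ = 2.48 × 0.158 = 0.392 m.
V₂ = q/y₂ = 0.409/0.392 = 1.04 m/s. E₁ = y₁ + V₁²/2g = 0.500 m; E₂ = y₂ + V₂²/2g = 0.448 m. ΔE = E₁ − E₂ = 0.0519 m.

ΔE = 0.0519 m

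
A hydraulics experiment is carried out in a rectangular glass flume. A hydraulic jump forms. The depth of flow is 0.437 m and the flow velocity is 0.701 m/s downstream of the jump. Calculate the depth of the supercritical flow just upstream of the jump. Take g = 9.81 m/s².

Fr₂ = V₂/√(g·y₂) = 0.701/√(9.81×0.437) = 0.339.
Since the conjugate-depth ratio holds either way, y₁/y₂ = ½[√(1 + 8Fr₂²) − 1] = ½[√1.917 − 1] = 0.192.
y₁ = 0.192 × 0.437 = 0.0840 m.

y₁ = 0.0840 m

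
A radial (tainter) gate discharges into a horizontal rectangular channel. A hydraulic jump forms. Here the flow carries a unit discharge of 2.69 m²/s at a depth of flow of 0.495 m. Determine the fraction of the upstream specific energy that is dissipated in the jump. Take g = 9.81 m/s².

V₁ = q/y₁ = 2.69/0.495 = 5.43 m/s. Fr₁ = V₁/√(g·y₁) = 5.43/√(9.81×0.495) = 2.47.
From the momentum equation for a rectangular channel, y₂/y₁ = ½[√(1 + 8Fr₁²) − 1] = ½[√49.65 − 1] = 3.02.
y₂ = 3.02 × 0.495 = 1.50 m.
E₁ = y₁ + V₁²/2g = 2.00 m. ΔE = (y₂ − y₁)³/(4y₁y₂) = 0.339 m. ΔE/E₁ = 0.339/2.00 = 0.169.

ΔE/E₁ = 0.169 (16.9%)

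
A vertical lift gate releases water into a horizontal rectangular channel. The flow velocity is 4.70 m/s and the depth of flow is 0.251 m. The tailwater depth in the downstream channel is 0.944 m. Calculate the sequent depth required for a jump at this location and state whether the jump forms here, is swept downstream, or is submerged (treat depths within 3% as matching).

Fr₁ = V₁/√(g·y₁) = 4.70/√(9.81×0.251) = 3.00.
Sequent-depth ratio: y₂/y₁ = ½[√(1 + 8Fr₁²) − 1] = ½[√72.77 − 1] = 3.77.
y₂ = 3.77 × 0.251 = 0.945 m.
Tailwater y_tw = 0.944 m: y_tw ≈ y₂, so the jump forms here.

y₂ = 0.945 m; the jump forms here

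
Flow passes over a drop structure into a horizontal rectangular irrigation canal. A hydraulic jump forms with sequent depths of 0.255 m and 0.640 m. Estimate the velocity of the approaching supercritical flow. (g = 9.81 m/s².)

V₁ = 3.32 m/s

For a rectangular channel the momentum equation gives q² = ½·g·y₁·y₂·(y₁ + y₂) = ½×9.81×0.255×0.640×0.895 = 0.716.
q = √0.716 = 0.846 m²/s.
V₁ = q/y₁ = 0.846/0.255 = 3.32 m/s.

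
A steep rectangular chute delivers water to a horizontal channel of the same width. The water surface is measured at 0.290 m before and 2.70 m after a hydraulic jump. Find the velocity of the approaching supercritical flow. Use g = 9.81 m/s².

For a rectangular channel the momentum equation gives q² = ½·g·y₁·y₂·(y₁ + y₂) = ½×9.81×0.290×2.70×2.99 = 11.5.
q = √11.5 = 3.39 m²/s.
V₁ = q/y₁ = 3.39/0.290 = 11.7 m/s.

V₁ = 11.7 m/s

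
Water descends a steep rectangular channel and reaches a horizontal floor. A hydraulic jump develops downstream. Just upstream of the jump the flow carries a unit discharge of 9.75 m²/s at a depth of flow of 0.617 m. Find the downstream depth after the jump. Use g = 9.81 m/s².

y₂ = 5.30 m

V₁ = q/y₁ = 9.75/0.617 = 15.8 m/s. Fr₁ = V₁/√(g·y₁) = 15.8/√(9.81×0.617) = 6.42.
From the momentum equation for a rectangular channel, y₂/y₁ = ½[√(1 + 8Fr₁²) − 1] = ½[√331.0 − 1] = 8.60.
y₂ = 8.60 × 0.617 = 5.30 m.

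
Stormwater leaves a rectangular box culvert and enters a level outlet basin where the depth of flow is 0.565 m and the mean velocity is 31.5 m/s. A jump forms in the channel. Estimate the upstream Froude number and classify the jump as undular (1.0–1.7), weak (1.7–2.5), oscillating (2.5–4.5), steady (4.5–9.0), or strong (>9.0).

Fr₁ = 13.4; strong jump

Fr₁ = V₁/√(g·y₁) = 31.5/√(9.81×0.565) = 13.4.
Fr₁ = 13.4 lies in the strong range.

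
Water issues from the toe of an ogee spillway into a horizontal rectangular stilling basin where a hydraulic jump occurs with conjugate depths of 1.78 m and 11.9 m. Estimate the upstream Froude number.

Fr₁ = 5.07

For a rectangular channel the momentum equation gives q² = ½·g·y₁·y₂·(y₁ + y₂) = ½×9.81×1.78×11.9×13.7 = 1421.
q = √1421 = 37.7 m²/s.
V₁ = q/y₁ = 21.2 m/s; Fr₁ = V₁/√(g·y₁) = 5.07.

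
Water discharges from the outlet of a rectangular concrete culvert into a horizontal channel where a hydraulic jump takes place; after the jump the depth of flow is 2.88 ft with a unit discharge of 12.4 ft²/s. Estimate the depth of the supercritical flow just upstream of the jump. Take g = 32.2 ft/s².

V₂ = q/y₂ = 12.4/2.88 = 4.31 ft/s; Fr₂ = V₂/√(g·y₂) = 0.447.
The Bélanger relation is symmetric: y₁/y₂ = ½[√(1 + 8Fr₂²) − 1] = ½[√2.599 − 1] = 0.306.
y₁ = 0.306 × 2.88 = 0.882 ft.

y₁ = 0.882 ft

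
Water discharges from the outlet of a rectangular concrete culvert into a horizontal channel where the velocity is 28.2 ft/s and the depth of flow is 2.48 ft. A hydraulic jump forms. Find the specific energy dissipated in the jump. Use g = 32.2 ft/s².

ΔE = 4.16 ft

Fr₁ = V₁/√(g·y₁) = 28.2/√(32.2×2.48) = 3.16.
Bélanger equation: y₂/y₁ = ½[√(1 + 8Fr₁²) − 1] = ½[√80.67 − 1] = 3.99.
y₂ = 3.99 × 2.48 = 9.90 ft.
q = V₁·y₁ = 28.2 × 2.48 = 69.9 ft²/s. V₂ = q/y₂ = 69.9/9.90 = 7.07 ft/s. E₁ = y₁ + V₁²/2g = 14.8 ft; E₂ = y₂ + V₂²/2g = 10.7 ft. ΔE = E₁ − E₂ = 4.16 ft.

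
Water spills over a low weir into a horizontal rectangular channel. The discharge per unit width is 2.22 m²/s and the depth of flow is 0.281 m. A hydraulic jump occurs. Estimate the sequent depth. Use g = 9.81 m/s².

y₂ = 1.76 m

V₁ = q/y₁ = 2.22/0.281 = 7.90 m/s. Fr₁ = V₁/√(g·y₁) = 7.90/√(9.81×0.281) = 4.76.
Bélanger equation: y₂/y₁ = ½[√(1 + 8Fr₁²) − 1] = ½[√182.1 − 1] = 6.25.
y₂ = 6.25 × 0.281 = 1.76 m.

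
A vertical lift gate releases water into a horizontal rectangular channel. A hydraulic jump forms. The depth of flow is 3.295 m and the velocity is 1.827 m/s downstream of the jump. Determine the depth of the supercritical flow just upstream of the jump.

Fr₂ = V₂/√(g·y₂) = 1.827/√(9.81×3.295) = 0.3213.
The Bélanger relation is symmetric: y₁/y₂ = ½[√(1 + 8Fr₂²) − 1] = ½[√1.8261 − 1] = 0.1757.
y₁ = 0.1757 × 3.295 = 0.5788 m.

y₁ = 0.5788 m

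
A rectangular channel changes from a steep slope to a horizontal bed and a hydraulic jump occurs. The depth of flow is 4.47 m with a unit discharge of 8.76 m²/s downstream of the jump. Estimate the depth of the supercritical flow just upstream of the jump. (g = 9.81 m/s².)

V₂ = q/y₂ = 8.76/4.47 = 1.96 m/s; Fr₂ = V₂/√(g·y₂) = 0.296.
Applying the sequent-depth relation in reverse, y₁/y₂ = ½[√(1 + 8Fr₂²) − 1] = ½[√1.701 − 1] = 0.152.
y₁ = 0.152 × 4.47 = 0.680 m.

y₁ = 0.680 m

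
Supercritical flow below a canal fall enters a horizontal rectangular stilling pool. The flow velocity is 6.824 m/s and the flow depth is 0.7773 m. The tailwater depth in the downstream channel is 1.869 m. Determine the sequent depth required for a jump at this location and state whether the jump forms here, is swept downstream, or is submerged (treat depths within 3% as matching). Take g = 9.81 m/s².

y₂ = 2.356 m; the jump is swept downstream

Fr₁ = V₁/√(g·y₁) = 6.824/√(9.81×0.7773) = 2.471.
Conjugate-depth relation: y₂/y₁ = ½[√(1 + 8Fr₁²) − 1] = ½[√49.855 − 1] = 3.030.
y₂ = 3.030 × 0.7773 = 2.356 m.
Tailwater y_tw = 1.869 m: y_tw < y₂, so the jump is swept downstream.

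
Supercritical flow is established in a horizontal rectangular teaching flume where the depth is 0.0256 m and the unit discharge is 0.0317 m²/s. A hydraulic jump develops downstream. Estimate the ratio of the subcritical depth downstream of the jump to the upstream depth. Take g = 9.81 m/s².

y₂/y₁ = 3.03

V₁ = q/y₁ = 0.0317/0.0256 = 1.24 m/s. Fr₁ = V₁/√(g·y₁) = 1.24/√(9.81×0.0256) = 2.47.
From the momentum equation for a rectangular channel, y₂/y₁ = ½[√(1 + 8Fr₁²) − 1] = ½[√49.84 − 1] = 3.03.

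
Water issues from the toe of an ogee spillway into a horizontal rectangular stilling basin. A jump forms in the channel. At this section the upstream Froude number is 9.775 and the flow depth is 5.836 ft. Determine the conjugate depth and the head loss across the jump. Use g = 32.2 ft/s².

y₂ = 77.81 ft; ΔE = 205.3 ft

Fr₁ = 9.775 (given).
By Bélanger, y₂/y₁ = ½[√(1 + 8Fr₁²) − 1] = ½[√765.41 − 1] = 13.33.
y₂ = 13.33 × 5.836 = 77.81 ft.
Head loss: ΔE = (y₂ − y₁)³/(4y₁y₂) = (77.81 − 5.836)³/(4×5.836×77.81) = 372863/1816 = 205.3 ft.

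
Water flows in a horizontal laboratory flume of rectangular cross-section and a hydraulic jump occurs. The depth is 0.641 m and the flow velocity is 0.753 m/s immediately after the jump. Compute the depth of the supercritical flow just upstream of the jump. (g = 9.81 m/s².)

Fr₂ = V₂/√(g·y₂) = 0.753/√(9.81×0.641) = 0.300.
The Bélanger relation is symmetric: y₁/y₂ = ½[√(1 + 8Fr₂²) − 1] = ½[√1.721 − 1] = 0.156.
y₁ = 0.156 × 0.641 = 0.1000 m.

y₁ = 0.1000 m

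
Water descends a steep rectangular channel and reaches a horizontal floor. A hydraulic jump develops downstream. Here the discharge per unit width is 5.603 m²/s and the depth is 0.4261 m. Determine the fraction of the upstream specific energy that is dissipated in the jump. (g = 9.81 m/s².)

ΔE/E₁ = 0.590 (59.0%)

V₁ = q/y₁ = 5.603/0.4261 = 13.15 m/s. Fr₁ = V₁/√(g·y₁) = 13.15/√(9.81×0.4261) = 6.432.
From the momentum equation for a rectangular channel, y₂/y₁ = ½[√(1 + 8Fr₁²) − 1] = ½[√331.92 − 1] = 8.609.
y₂ = 8.609 × 0.4261 = 3.668 m.
E₁ = y₁ + V₁²/2g = 9.239 m. ΔE = (y₂ − y₁)³/(4y₁y₂) = 5.452 m. ΔE/E₁ = 5.452/9.239 = 0.590.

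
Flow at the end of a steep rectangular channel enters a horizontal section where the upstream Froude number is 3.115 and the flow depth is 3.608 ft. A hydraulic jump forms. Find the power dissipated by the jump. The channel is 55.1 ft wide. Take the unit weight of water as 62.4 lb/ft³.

Fr₁ = 3.115 (given).
Sequent-depth ratio: y₂/y₁ = ½[√(1 + 8Fr₁²) − 1] = ½[√78.626 − 1] = 3.934.
y₂ = 3.934 × 3.608 = 14.19 ft.
V₁ = Fr₁·√(g·y₁) = 3.115×√(32.2×3.608) = 33.58 ft/s; q = V₁·y₁ = 121.1 ft²/s. V₂ = q/y₂ = 121.1/14.19 = 8.536 ft/s. E₁ = y₁ + V₁²/2g = 21.11 ft; E₂ = y₂ + V₂²/2g = 15.32 ft. ΔE = E₁ − E₂ = 5.789 ft.
Q = q·b = 121.1 × 55.1 = 6675 cfs. P = γ·Q·ΔE/550 = 62.4 × 6675 × 5.789 / 550 = 4384 hp.

P = 4384 hp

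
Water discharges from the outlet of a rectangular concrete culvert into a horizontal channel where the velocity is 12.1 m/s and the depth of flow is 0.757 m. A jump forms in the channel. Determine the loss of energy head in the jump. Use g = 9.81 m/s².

Fr₁ = V₁/√(g·y₁) = 12.1/√(9.81×0.757) = 4.44.
By Bélanger, y₂/y₁ = ½[√(1 + 8Fr₁²) − 1] = ½[√158.7 − 1] = 5.80.
y₂ = 5.80 × 0.757 = 4.39 m.
q = V₁·y₁ = 12.1 × 0.757 = 9.16 m²/s. V₂ = q/y₂ = 9.16/4.39 = 2.09 m/s. E₁ = y₁ + V₁²/2g = 8.22 m; E₂ = y₂ + V₂²/2g = 4.61 m. ΔE = E₁ − E₂ = 3.61 m.

ΔE = 3.61 m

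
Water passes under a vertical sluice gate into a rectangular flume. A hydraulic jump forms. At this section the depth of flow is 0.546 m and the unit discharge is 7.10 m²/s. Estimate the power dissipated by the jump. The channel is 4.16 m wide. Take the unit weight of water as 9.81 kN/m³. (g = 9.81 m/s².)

V₁ = q/y₁ = 7.10/0.546 = 13.0 m/s. Fr₁ = V₁/√(g·y₁) = 13.0/√(9.81×0.546) = 5.62.
Conjugate-depth relation: y₂/y₁ = ½[√(1 + 8Fr₁²) − 1] = ½[√253.6 − 1] = 7.46.
y₂ = 7.46 × 0.546 = 4.07 m.
Head loss: ΔE = (y₂ − y₁)³/(4y₁y₂) = (4.07 − 0.546)³/(4×0.546×4.07) = 43.9/8.90 = 4.94 m.
Q = q·b = 7.10 × 4.16 = 29.5 m³/s. P = γ·Q·ΔE = 9.81 × 29.5 × 4.94 = 1430 kW.

P = 1430 kW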